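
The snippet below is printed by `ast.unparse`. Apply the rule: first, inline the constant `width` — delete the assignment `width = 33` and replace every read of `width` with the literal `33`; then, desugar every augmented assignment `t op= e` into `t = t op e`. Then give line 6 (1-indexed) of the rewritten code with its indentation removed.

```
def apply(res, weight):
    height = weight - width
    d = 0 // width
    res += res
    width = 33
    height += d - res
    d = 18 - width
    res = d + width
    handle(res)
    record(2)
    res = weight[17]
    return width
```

d = 18 - 33

Transformed code:
def apply(res, weight):
    height = weight - 33
    d = 0 // 33
    res = res + res
    height = height + (d - res)
    d = 18 - 33
    res = d + 33
    handle(res)
    record(2)
    res = weight[17]
    return 33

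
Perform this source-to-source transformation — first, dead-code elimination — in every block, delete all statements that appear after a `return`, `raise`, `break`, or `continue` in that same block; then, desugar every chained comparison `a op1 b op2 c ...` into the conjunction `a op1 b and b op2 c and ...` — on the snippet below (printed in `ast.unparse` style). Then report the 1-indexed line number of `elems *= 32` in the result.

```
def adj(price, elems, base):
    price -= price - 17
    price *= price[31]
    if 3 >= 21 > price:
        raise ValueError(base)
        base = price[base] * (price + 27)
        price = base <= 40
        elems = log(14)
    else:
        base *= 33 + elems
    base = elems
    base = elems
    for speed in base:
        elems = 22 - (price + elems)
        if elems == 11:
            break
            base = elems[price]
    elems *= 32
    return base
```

Transformed code:
def adj(price, elems, base):
    price -= price - 17
    price *= price[31]
    if 3 >= 21 and 21 > price:
        raise ValueError(base)
    else:
        base *= 33 + elems
    base = elems
    base = elems
    for speed in base:
        elems = 22 - (price + elems)
        if elems == 11:
            break
    elems *= 32
    return base

14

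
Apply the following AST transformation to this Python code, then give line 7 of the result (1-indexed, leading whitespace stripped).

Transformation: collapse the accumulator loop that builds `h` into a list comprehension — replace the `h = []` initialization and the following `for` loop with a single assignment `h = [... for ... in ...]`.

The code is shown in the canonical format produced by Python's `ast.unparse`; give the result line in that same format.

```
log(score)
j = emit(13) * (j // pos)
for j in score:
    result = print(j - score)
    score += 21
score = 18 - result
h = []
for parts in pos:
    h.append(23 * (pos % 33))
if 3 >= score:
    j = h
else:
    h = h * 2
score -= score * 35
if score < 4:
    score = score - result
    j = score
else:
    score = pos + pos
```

h = [23 * (pos % 33) for parts in pos]

Transformed code:
log(score)
j = emit(13) * (j // pos)
for j in score:
    result = print(j - score)
    score += 21
score = 18 - result
h = [23 * (pos % 33) for parts in pos]
if 3 >= score:
    j = h
else:
    h = h * 2
score -= score * 35
if score < 4:
    score = score - result
    j = score
else:
    score = pos + pos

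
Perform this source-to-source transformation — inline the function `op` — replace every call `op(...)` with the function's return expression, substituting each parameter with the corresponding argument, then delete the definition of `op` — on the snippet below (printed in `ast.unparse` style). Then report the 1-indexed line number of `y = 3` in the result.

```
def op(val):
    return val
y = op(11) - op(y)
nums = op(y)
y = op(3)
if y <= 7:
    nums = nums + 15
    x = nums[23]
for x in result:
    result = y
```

Transformed code:
y = 11 - y
nums = y
y = 3
if y <= 7:
    nums = nums + 15
    x = nums[23]
for x in result:
    result = y

3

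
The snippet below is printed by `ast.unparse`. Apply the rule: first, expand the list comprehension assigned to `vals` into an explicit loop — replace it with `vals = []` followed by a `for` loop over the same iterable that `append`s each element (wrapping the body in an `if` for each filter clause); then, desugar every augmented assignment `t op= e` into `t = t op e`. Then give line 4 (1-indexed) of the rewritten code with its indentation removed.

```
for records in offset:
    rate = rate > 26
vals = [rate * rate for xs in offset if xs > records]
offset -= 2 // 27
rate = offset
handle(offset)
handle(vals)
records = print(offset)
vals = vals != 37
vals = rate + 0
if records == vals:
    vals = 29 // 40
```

for xs in offset:

Transformed code:
for records in offset:
    rate = rate > 26
vals = []
for xs in offset:
    if xs > records:
        vals.append(rate * rate)
offset = offset - 2 // 27
rate = offset
handle(offset)
handle(vals)
records = print(offset)
vals = vals != 37
vals = rate + 0
if records == vals:
    vals = 29 // 40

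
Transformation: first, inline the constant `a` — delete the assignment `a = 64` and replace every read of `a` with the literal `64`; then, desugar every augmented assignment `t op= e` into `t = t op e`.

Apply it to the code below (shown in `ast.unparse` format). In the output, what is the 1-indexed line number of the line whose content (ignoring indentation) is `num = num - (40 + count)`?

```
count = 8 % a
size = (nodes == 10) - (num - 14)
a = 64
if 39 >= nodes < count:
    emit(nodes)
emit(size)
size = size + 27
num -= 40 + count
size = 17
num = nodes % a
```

Transformed code:
count = 8 % 64
size = (nodes == 10) - (num - 14)
if 39 >= nodes < count:
    emit(nodes)
emit(size)
size = size + 27
num = num - (40 + count)
size = 17
num = nodes % 64

7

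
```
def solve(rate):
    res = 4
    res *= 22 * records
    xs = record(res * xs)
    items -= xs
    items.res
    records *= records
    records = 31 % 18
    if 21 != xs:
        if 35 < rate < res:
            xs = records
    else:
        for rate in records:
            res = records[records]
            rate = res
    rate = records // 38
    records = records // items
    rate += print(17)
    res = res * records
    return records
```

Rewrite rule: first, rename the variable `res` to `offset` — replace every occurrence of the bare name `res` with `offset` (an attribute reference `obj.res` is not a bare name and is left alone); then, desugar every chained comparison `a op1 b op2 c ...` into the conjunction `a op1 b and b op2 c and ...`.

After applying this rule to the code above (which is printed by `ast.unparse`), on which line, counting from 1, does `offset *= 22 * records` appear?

3

Transformed code:
def solve(rate):
    offset = 4
    offset *= 22 * records
    xs = record(offset * xs)
    items -= xs
    items.res
    records *= records
    records = 31 % 18
    if 21 != xs:
        if 35 < rate and rate < offset:
            xs = records
    else:
        for rate in records:
            offset = records[records]
            rate = offset
    rate = records // 38
    records = records // items
    rate += print(17)
    offset = offset * records
    return records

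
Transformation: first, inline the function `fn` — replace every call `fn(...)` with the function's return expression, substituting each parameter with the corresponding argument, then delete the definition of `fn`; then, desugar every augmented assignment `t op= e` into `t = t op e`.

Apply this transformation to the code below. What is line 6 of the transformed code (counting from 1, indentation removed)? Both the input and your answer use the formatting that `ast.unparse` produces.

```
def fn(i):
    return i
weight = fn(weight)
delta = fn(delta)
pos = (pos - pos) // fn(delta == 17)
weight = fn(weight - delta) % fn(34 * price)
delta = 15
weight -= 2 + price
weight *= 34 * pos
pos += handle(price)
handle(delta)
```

Transformed code:
weight = weight
delta = delta
pos = (pos - pos) // (delta == 17)
weight = (weight - delta) % (34 * price)
delta = 15
weight = weight - (2 + price)
weight = weight * (34 * pos)
pos = pos + handle(price)
handle(delta)

weight = weight - (2 + price)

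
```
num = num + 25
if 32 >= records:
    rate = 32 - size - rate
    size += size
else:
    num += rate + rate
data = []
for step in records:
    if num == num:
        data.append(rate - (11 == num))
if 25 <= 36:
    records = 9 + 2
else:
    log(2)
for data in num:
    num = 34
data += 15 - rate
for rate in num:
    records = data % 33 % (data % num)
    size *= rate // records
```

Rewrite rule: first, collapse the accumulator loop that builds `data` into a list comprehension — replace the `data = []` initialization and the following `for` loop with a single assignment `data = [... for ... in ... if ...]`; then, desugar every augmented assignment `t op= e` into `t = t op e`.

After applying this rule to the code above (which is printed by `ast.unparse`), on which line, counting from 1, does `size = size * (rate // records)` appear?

Transformed code:
num = num + 25
if 32 >= records:
    rate = 32 - size - rate
    size = size + size
else:
    num = num + (rate + rate)
data = [rate - (11 == num) for step in records if num == num]
if 25 <= 36:
    records = 9 + 2
else:
    log(2)
for data in num:
    num = 34
data = data + (15 - rate)
for rate in num:
    records = data % 33 % (data % num)
    size = size * (rate // records)

17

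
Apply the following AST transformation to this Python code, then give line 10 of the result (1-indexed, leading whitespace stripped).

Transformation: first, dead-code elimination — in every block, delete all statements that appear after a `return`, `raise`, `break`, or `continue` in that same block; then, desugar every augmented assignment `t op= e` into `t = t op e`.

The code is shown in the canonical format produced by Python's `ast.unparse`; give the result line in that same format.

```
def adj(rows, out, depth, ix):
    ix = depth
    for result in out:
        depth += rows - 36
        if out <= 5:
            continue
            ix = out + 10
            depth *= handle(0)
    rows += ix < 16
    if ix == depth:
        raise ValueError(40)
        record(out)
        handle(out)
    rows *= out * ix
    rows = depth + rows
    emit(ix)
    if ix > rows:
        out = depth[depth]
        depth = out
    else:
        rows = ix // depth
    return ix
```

rows = rows * (out * ix)

Transformed code:
def adj(rows, out, depth, ix):
    ix = depth
    for result in out:
        depth = depth + (rows - 36)
        if out <= 5:
            continue
    rows = rows + (ix < 16)
    if ix == depth:
        raise ValueError(40)
    rows = rows * (out * ix)
    rows = depth + rows
    emit(ix)
    if ix > rows:
        out = depth[depth]
        depth = out
    else:
        rows = ix // depth
    return ix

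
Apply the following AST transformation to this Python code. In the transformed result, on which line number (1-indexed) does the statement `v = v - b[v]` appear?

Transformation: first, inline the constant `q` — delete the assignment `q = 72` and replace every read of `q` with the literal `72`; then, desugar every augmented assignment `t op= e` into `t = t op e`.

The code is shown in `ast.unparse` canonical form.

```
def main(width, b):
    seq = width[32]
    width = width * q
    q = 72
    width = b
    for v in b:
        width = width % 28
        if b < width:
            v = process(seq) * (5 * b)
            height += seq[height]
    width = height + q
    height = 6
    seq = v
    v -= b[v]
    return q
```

13

Transformed code:
def main(width, b):
    seq = width[32]
    width = width * 72
    width = b
    for v in b:
        width = width % 28
        if b < width:
            v = process(seq) * (5 * b)
            height = height + seq[height]
    width = height + 72
    height = 6
    seq = v
    v = v - b[v]
    return 72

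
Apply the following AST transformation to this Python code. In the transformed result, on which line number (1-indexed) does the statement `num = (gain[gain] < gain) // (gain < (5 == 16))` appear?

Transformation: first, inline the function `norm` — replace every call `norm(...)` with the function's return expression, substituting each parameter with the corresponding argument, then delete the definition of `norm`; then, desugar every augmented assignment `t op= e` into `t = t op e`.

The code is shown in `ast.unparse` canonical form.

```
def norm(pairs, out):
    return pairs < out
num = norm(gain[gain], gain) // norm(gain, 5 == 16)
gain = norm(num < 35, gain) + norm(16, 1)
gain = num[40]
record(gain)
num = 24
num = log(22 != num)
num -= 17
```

Transformed code:
num = (gain[gain] < gain) // (gain < (5 == 16))
gain = ((num < 35) < gain) + (16 < 1)
gain = num[40]
record(gain)
num = 24
num = log(22 != num)
num = num - 17

1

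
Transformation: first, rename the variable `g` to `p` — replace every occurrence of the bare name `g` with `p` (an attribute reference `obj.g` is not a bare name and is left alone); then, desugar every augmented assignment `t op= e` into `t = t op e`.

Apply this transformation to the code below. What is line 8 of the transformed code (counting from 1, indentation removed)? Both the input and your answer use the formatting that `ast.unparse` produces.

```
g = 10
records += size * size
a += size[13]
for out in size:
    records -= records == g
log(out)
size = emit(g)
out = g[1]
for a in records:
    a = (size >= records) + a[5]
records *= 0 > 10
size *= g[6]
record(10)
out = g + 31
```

out = p[1]

Transformed code:
p = 10
records = records + size * size
a = a + size[13]
for out in size:
    records = records - (records == p)
log(out)
size = emit(p)
out = p[1]
for a in records:
    a = (size >= records) + a[5]
records = records * (0 > 10)
size = size * p[6]
record(10)
out = p + 31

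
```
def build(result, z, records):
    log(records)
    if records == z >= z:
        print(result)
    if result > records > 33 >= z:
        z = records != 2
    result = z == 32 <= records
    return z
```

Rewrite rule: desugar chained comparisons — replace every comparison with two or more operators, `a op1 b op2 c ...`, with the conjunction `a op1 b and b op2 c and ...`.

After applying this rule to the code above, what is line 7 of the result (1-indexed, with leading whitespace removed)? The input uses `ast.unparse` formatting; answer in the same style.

result = z == 32 and 32 <= records

Transformed code:
def build(result, z, records):
    log(records)
    if records == z and z >= z:
        print(result)
    if result > records and records > 33 and (33 >= z):
        z = records != 2
    result = z == 32 and 32 <= records
    return z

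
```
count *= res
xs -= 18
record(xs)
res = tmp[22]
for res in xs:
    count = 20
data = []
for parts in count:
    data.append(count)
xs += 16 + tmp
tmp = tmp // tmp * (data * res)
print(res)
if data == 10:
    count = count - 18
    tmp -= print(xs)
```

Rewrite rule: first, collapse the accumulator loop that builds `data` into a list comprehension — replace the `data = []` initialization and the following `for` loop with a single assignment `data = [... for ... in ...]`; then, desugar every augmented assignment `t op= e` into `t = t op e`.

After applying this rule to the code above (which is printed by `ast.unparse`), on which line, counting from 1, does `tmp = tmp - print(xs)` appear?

Transformed code:
count = count * res
xs = xs - 18
record(xs)
res = tmp[22]
for res in xs:
    count = 20
data = [count for parts in count]
xs = xs + (16 + tmp)
tmp = tmp // tmp * (data * res)
print(res)
if data == 10:
    count = count - 18
    tmp = tmp - print(xs)

13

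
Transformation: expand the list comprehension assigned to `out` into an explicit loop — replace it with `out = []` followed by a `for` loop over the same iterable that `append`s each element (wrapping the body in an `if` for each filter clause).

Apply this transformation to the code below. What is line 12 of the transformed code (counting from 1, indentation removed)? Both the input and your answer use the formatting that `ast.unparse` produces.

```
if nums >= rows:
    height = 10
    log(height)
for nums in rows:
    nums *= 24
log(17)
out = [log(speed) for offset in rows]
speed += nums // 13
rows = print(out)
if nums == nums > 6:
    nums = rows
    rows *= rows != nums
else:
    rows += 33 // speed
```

if nums == nums > 6:

Transformed code:
if nums >= rows:
    height = 10
    log(height)
for nums in rows:
    nums *= 24
log(17)
out = []
for offset in rows:
    out.append(log(speed))
speed += nums // 13
rows = print(out)
if nums == nums > 6:
    nums = rows
    rows *= rows != nums
else:
    rows += 33 // speed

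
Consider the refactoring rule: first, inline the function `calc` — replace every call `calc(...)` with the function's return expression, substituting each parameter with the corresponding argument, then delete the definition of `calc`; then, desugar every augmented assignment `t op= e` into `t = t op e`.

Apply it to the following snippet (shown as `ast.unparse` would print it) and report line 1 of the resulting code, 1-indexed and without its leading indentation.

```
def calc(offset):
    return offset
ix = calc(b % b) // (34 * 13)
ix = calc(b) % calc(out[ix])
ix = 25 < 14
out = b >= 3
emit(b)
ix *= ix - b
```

ix = b % b // (34 * 13)

Transformed code:
ix = b % b // (34 * 13)
ix = b % out[ix]
ix = 25 < 14
out = b >= 3
emit(b)
ix = ix * (ix - b)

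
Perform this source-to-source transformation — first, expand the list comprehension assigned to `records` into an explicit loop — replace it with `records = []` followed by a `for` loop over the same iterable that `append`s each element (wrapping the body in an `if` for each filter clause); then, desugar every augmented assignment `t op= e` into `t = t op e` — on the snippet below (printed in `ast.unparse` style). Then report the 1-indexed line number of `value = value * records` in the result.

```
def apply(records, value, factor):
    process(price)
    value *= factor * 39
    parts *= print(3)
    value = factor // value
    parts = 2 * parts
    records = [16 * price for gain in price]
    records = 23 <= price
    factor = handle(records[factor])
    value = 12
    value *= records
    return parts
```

Transformed code:
def apply(records, value, factor):
    process(price)
    value = value * (factor * 39)
    parts = parts * print(3)
    value = factor // value
    parts = 2 * parts
    records = []
    for gain in price:
        records.append(16 * price)
    records = 23 <= price
    factor = handle(records[factor])
    value = 12
    value = value * records
    return parts

13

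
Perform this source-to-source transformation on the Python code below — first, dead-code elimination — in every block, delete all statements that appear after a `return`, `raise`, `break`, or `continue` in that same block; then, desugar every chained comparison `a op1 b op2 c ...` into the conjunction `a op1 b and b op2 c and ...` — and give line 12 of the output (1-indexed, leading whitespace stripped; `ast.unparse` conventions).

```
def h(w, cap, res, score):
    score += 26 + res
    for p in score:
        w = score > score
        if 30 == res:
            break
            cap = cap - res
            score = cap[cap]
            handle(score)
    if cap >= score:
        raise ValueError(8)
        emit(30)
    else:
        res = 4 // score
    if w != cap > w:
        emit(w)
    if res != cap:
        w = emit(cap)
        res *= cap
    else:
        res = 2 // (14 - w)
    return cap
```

emit(w)

Transformed code:
def h(w, cap, res, score):
    score += 26 + res
    for p in score:
        w = score > score
        if 30 == res:
            break
    if cap >= score:
        raise ValueError(8)
    else:
        res = 4 // score
    if w != cap and cap > w:
        emit(w)
    if res != cap:
        w = emit(cap)
        res *= cap
    else:
        res = 2 // (14 - w)
    return cap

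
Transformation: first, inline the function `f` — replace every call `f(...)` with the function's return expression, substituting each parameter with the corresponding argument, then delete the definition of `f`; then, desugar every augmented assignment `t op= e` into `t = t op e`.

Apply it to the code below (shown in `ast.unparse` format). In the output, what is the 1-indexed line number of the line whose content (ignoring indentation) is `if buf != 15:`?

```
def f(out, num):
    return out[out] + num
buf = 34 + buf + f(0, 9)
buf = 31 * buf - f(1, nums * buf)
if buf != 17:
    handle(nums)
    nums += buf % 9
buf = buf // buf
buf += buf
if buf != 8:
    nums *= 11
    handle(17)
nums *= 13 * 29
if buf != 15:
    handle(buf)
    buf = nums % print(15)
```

12

Transformed code:
buf = 34 + buf + (0[0] + 9)
buf = 31 * buf - (1[1] + nums * buf)
if buf != 17:
    handle(nums)
    nums = nums + buf % 9
buf = buf // buf
buf = buf + buf
if buf != 8:
    nums = nums * 11
    handle(17)
nums = nums * (13 * 29)
if buf != 15:
    handle(buf)
    buf = nums % print(15)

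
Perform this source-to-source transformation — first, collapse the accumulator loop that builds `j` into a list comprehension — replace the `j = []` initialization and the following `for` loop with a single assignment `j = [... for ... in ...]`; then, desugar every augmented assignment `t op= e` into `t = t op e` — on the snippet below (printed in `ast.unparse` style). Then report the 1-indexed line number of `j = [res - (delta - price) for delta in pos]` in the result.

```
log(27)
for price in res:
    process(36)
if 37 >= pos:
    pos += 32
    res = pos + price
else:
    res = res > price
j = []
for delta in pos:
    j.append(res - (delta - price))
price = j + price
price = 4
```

9

Transformed code:
log(27)
for price in res:
    process(36)
if 37 >= pos:
    pos = pos + 32
    res = pos + price
else:
    res = res > price
j = [res - (delta - price) for delta in pos]
price = j + price
price = 4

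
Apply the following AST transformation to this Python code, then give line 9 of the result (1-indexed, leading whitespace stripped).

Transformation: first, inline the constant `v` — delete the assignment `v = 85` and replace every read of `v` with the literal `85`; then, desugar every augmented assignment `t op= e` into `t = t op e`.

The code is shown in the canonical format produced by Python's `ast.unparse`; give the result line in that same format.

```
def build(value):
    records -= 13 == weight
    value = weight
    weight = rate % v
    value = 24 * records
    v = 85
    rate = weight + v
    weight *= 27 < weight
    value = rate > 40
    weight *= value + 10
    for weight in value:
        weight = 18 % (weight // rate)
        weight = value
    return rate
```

weight = weight * (value + 10)

Transformed code:
def build(value):
    records = records - (13 == weight)
    value = weight
    weight = rate % 85
    value = 24 * records
    rate = weight + 85
    weight = weight * (27 < weight)
    value = rate > 40
    weight = weight * (value + 10)
    for weight in value:
        weight = 18 % (weight // rate)
        weight = value
    return rate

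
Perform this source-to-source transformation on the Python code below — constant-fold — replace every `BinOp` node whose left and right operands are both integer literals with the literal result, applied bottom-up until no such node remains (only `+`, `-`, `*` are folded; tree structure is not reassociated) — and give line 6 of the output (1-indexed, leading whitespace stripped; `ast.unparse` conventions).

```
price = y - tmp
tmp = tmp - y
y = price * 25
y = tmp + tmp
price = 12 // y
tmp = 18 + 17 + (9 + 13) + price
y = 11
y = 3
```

Transformed code:
price = y - tmp
tmp = tmp - y
y = price * 25
y = tmp + tmp
price = 12 // y
tmp = 57 + price
y = 11
y = 3

tmp = 57 + price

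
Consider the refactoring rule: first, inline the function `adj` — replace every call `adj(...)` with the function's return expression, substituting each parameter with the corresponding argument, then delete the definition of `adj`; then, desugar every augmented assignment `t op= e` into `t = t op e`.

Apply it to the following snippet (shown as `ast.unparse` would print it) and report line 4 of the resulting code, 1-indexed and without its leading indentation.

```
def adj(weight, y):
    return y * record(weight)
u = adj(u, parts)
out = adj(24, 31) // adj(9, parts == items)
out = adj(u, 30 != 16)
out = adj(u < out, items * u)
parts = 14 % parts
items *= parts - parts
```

out = items * u * record(u < out)

Transformed code:
u = parts * record(u)
out = 31 * record(24) // ((parts == items) * record(9))
out = (30 != 16) * record(u)
out = items * u * record(u < out)
parts = 14 % parts
items = items * (parts - parts)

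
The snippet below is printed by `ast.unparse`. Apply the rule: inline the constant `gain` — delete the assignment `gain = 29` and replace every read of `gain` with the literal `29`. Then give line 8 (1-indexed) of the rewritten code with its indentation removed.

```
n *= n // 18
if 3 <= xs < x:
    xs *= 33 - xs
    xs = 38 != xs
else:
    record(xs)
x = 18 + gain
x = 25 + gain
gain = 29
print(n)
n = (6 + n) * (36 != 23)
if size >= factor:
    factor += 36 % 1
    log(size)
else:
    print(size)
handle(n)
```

Transformed code:
n *= n // 18
if 3 <= xs < x:
    xs *= 33 - xs
    xs = 38 != xs
else:
    record(xs)
x = 18 + 29
x = 25 + 29
print(n)
n = (6 + n) * (36 != 23)
if size >= factor:
    factor += 36 % 1
    log(size)
else:
    print(size)
handle(n)

x = 25 + 29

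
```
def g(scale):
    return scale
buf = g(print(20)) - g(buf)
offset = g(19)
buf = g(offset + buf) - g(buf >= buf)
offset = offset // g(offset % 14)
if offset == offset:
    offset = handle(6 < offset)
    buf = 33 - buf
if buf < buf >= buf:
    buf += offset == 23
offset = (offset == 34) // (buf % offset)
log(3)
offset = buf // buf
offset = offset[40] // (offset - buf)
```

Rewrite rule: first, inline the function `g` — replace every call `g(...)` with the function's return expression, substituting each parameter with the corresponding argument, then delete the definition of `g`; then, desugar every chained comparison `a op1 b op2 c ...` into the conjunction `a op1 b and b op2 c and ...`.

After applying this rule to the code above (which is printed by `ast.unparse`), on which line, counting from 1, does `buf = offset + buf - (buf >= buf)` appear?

3

Transformed code:
buf = print(20) - buf
offset = 19
buf = offset + buf - (buf >= buf)
offset = offset // (offset % 14)
if offset == offset:
    offset = handle(6 < offset)
    buf = 33 - buf
if buf < buf and buf >= buf:
    buf += offset == 23
offset = (offset == 34) // (buf % offset)
log(3)
offset = buf // buf
offset = offset[40] // (offset - buf)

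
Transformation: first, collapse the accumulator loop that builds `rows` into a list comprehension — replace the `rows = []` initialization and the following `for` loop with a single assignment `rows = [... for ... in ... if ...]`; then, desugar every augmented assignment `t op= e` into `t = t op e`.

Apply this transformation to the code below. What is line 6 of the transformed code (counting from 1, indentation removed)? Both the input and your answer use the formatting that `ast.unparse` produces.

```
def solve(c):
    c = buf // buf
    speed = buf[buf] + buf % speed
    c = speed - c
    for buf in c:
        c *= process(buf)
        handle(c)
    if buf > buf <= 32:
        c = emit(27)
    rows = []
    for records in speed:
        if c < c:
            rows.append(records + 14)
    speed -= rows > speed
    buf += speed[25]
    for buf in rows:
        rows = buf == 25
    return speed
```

Transformed code:
def solve(c):
    c = buf // buf
    speed = buf[buf] + buf % speed
    c = speed - c
    for buf in c:
        c = c * process(buf)
        handle(c)
    if buf > buf <= 32:
        c = emit(27)
    rows = [records + 14 for records in speed if c < c]
    speed = speed - (rows > speed)
    buf = buf + speed[25]
    for buf in rows:
        rows = buf == 25
    return speed

c = c * process(buf)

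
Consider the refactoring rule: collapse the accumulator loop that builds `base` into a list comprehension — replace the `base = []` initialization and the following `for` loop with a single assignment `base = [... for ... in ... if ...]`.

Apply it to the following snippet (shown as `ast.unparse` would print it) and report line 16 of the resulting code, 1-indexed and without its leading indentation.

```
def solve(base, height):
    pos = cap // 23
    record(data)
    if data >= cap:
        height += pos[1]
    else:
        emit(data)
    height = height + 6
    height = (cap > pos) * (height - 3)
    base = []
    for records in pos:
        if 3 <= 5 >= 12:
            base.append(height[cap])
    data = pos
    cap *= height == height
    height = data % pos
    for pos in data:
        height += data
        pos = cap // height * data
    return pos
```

Transformed code:
def solve(base, height):
    pos = cap // 23
    record(data)
    if data >= cap:
        height += pos[1]
    else:
        emit(data)
    height = height + 6
    height = (cap > pos) * (height - 3)
    base = [height[cap] for records in pos if 3 <= 5 >= 12]
    data = pos
    cap *= height == height
    height = data % pos
    for pos in data:
        height += data
        pos = cap // height * data
    return pos

pos = cap // height * data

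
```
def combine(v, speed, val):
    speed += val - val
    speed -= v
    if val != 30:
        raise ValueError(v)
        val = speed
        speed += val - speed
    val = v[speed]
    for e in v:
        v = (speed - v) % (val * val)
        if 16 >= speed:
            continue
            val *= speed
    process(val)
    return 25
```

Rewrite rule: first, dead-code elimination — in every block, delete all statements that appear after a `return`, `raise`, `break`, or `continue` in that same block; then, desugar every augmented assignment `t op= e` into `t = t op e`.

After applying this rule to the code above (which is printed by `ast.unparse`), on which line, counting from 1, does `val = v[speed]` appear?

Transformed code:
def combine(v, speed, val):
    speed = speed + (val - val)
    speed = speed - v
    if val != 30:
        raise ValueError(v)
    val = v[speed]
    for e in v:
        v = (speed - v) % (val * val)
        if 16 >= speed:
            continue
    process(val)
    return 25

6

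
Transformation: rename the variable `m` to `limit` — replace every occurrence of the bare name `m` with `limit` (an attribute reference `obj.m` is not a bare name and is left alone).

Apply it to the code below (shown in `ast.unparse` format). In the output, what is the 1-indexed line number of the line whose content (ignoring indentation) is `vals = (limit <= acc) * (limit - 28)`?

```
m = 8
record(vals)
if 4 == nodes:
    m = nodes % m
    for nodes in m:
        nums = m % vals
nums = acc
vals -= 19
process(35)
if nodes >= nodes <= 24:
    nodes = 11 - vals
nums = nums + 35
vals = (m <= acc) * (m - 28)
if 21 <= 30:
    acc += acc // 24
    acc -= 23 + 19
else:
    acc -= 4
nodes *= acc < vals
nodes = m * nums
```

13

Transformed code:
limit = 8
record(vals)
if 4 == nodes:
    limit = nodes % limit
    for nodes in limit:
        nums = limit % vals
nums = acc
vals -= 19
process(35)
if nodes >= nodes <= 24:
    nodes = 11 - vals
nums = nums + 35
vals = (limit <= acc) * (limit - 28)
if 21 <= 30:
    acc += acc // 24
    acc -= 23 + 19
else:
    acc -= 4
nodes *= acc < vals
nodes = limit * nums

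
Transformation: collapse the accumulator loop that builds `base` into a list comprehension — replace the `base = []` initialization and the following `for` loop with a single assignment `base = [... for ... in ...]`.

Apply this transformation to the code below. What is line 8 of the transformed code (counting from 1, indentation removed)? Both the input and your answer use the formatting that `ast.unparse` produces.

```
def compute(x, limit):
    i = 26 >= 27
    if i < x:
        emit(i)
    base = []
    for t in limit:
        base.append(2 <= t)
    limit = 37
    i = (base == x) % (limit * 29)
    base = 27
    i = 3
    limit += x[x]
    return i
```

Transformed code:
def compute(x, limit):
    i = 26 >= 27
    if i < x:
        emit(i)
    base = [2 <= t for t in limit]
    limit = 37
    i = (base == x) % (limit * 29)
    base = 27
    i = 3
    limit += x[x]
    return i

base = 27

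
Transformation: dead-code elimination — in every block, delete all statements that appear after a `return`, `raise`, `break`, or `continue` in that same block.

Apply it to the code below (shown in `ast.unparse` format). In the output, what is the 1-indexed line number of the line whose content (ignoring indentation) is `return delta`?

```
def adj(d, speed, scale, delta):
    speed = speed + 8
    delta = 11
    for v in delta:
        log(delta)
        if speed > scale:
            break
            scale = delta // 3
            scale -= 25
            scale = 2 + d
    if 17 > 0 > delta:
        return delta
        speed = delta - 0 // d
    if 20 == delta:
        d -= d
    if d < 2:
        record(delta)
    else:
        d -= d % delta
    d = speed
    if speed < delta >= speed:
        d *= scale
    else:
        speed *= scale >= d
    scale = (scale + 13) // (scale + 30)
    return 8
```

9

Transformed code:
def adj(d, speed, scale, delta):
    speed = speed + 8
    delta = 11
    for v in delta:
        log(delta)
        if speed > scale:
            break
    if 17 > 0 > delta:
        return delta
    if 20 == delta:
        d -= d
    if d < 2:
        record(delta)
    else:
        d -= d % delta
    d = speed
    if speed < delta >= speed:
        d *= scale
    else:
        speed *= scale >= d
    scale = (scale + 13) // (scale + 30)
    return 8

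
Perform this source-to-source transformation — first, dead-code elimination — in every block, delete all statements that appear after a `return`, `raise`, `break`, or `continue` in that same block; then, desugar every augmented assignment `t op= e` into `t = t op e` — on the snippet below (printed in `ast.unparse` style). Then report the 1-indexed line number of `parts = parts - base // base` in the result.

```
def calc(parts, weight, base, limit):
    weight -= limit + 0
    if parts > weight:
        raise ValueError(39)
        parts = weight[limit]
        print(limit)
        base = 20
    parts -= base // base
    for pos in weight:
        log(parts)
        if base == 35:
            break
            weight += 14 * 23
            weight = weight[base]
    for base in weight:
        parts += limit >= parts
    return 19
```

Transformed code:
def calc(parts, weight, base, limit):
    weight = weight - (limit + 0)
    if parts > weight:
        raise ValueError(39)
    parts = parts - base // base
    for pos in weight:
        log(parts)
        if base == 35:
            break
    for base in weight:
        parts = parts + (limit >= parts)
    return 19

5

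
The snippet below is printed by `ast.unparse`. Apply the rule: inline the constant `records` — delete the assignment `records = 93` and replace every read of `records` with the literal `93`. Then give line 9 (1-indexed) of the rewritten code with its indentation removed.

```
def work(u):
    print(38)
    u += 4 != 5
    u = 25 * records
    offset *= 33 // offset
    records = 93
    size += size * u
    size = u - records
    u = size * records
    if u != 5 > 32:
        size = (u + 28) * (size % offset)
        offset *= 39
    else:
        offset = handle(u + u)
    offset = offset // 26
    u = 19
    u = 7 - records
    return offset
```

if u != 5 > 32:

Transformed code:
def work(u):
    print(38)
    u += 4 != 5
    u = 25 * 93
    offset *= 33 // offset
    size += size * u
    size = u - 93
    u = size * 93
    if u != 5 > 32:
        size = (u + 28) * (size % offset)
        offset *= 39
    else:
        offset = handle(u + u)
    offset = offset // 26
    u = 19
    u = 7 - 93
    return offset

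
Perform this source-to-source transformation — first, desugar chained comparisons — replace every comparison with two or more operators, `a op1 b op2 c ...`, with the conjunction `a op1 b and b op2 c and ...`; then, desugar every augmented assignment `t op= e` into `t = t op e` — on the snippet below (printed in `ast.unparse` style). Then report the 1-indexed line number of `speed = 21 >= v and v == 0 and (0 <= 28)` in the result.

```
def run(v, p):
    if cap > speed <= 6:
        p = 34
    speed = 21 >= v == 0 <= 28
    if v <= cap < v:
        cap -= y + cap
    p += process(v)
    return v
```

4

Transformed code:
def run(v, p):
    if cap > speed and speed <= 6:
        p = 34
    speed = 21 >= v and v == 0 and (0 <= 28)
    if v <= cap and cap < v:
        cap = cap - (y + cap)
    p = p + process(v)
    return v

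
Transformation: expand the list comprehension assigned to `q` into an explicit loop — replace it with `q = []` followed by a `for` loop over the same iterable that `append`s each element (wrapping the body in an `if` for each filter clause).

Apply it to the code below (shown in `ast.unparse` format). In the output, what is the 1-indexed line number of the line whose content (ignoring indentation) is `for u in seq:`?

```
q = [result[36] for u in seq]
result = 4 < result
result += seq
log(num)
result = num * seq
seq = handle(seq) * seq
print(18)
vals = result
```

Transformed code:
q = []
for u in seq:
    q.append(result[36])
result = 4 < result
result += seq
log(num)
result = num * seq
seq = handle(seq) * seq
print(18)
vals = result

2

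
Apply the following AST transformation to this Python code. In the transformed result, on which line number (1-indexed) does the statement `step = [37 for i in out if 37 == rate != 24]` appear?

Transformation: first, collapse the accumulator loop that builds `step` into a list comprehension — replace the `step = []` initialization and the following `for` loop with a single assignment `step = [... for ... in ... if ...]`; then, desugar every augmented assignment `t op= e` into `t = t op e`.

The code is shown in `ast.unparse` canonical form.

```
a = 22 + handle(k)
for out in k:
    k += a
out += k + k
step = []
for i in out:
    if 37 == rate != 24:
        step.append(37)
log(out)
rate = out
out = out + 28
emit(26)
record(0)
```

Transformed code:
a = 22 + handle(k)
for out in k:
    k = k + a
out = out + (k + k)
step = [37 for i in out if 37 == rate != 24]
log(out)
rate = out
out = out + 28
emit(26)
record(0)

5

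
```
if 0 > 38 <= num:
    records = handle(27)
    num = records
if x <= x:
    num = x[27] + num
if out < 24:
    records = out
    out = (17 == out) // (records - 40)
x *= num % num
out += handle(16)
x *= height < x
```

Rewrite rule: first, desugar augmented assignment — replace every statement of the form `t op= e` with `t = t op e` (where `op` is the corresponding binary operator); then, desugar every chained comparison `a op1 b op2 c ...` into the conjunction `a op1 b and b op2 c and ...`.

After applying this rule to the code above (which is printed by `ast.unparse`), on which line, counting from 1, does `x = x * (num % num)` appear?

9

Transformed code:
if 0 > 38 and 38 <= num:
    records = handle(27)
    num = records
if x <= x:
    num = x[27] + num
if out < 24:
    records = out
    out = (17 == out) // (records - 40)
x = x * (num % num)
out = out + handle(16)
x = x * (height < x)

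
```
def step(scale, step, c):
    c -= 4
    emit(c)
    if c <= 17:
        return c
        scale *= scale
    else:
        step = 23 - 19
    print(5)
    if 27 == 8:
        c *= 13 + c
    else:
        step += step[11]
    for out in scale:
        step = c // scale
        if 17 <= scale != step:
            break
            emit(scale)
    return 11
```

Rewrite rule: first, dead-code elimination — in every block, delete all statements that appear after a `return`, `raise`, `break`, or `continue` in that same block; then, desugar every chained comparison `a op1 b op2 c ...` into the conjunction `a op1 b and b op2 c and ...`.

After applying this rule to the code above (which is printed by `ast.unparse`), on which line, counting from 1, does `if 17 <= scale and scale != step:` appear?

Transformed code:
def step(scale, step, c):
    c -= 4
    emit(c)
    if c <= 17:
        return c
    else:
        step = 23 - 19
    print(5)
    if 27 == 8:
        c *= 13 + c
    else:
        step += step[11]
    for out in scale:
        step = c // scale
        if 17 <= scale and scale != step:
            break
    return 11

15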